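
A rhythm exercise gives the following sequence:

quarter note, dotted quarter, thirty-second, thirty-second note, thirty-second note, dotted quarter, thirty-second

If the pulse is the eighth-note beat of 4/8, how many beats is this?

One eighth-note beat = 4 thirty-second notes.
Convert each value to thirty-second notes: quarter note = 8; dotted quarter = 12; thirty-second = 1; thirty-second note = 1; thirty-second note = 1; dotted quarter = 12; thirty-second = 1.
Total: 8 + 12 + 1 + 1 + 1 + 12 + 1 = 36.
36 ÷ 4 = 9 beats.

9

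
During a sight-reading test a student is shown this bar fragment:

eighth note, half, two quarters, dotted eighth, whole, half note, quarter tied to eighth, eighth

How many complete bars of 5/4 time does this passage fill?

2

One bar of 5/4 = 20 sixteenth notes.
Convert each value to sixteenth notes: eighth note = 2; half = 8; quarter = 4; quarter = 4; dotted eighth = 3; whole = 16; half note = 8; quarter tied to eighth (quarter + eighth) = 6; eighth = 2.
Adding: 2 + 8 + 4 + 4 + 3 + 16 + 8 + 6 + 2 = 53.
53 ÷ 20 = 2 complete bars with 13 left over.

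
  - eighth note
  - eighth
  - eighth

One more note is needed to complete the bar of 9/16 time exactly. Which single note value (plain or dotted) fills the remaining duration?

The bar of 9/16 = 9 sixteenth notes.
Express everything in sixteenth notes: eighth note = 2; eighth = 2; eighth = 2.
Adding: 2 + 2 + 2 = 6.
Remaining: 9 − 6 = 3 sixteenth notes, which is a dotted eighth note.

dotted eighth note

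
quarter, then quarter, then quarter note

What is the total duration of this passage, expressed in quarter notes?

Convert each value to quarter notes: quarter = 1; quarter = 1; quarter note = 1.
Adding: 1 + 1 + 1 = 3 quarter notes.

3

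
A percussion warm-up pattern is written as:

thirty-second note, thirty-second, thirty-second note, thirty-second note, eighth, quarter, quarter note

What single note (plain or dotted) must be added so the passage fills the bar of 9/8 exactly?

dotted quarter note

The bar of 9/8 = 36 thirty-second notes.
Working in thirty-second notes: thirty-second note = 1; thirty-second = 1; thirty-second note = 1; thirty-second note = 1; eighth = 4; quarter = 8; quarter note = 8.
Total: 1 + 1 + 1 + 1 + 4 + 8 + 8 = 24.
Remaining: 36 − 24 = 12 thirty-second notes, which is a dotted quarter note.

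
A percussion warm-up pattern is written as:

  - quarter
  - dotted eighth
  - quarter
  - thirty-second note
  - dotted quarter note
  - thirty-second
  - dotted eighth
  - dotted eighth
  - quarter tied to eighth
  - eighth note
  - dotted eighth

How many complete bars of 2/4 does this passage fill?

4

One bar of 2/4 = 16 thirty-second notes.
Convert each value to thirty-second notes: quarter = 8; dotted eighth = 6; quarter = 8; thirty-second note = 1; dotted quarter note = 12; thirty-second = 1; dotted eighth = 6; dotted eighth = 6; quarter tied to eighth (quarter + eighth) = 12; eighth note = 4; dotted eighth = 6.
Altogether 8 + 6 + 8 + 1 + 12 + 1 + 6 + 6 + 12 + 4 + 6 = 70.
70 ÷ 16 = 4 complete bars with 6 left over.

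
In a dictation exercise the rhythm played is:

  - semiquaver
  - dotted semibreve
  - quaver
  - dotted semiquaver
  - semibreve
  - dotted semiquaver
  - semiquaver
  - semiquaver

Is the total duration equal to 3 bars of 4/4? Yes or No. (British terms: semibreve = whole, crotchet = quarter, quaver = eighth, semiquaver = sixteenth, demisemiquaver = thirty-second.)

One bar of 4/4 = 32 thirty-second notes, so 3 bars = 96.
Convert each value to thirty-second notes: semiquaver = 2; dotted semibreve = 48; quaver = 4; dotted semiquaver = 3; semibreve = 32; dotted semiquaver = 3; semiquaver = 2; semiquaver = 2.
Total: 2 + 48 + 4 + 3 + 32 + 3 + 2 + 2 = 96.
96 equals 96, so the answer is Yes.

Yes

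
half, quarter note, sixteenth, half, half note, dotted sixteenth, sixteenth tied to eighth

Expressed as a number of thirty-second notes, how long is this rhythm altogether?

Working in thirty-second notes: half = 16; quarter note = 8; sixteenth = 2; half = 16; half note = 16; dotted sixteenth = 3; sixteenth tied to eighth (sixteenth + eighth) = 6.
Altogether 16 + 8 + 2 + 16 + 16 + 3 + 6 = 67 thirty-second notes.

67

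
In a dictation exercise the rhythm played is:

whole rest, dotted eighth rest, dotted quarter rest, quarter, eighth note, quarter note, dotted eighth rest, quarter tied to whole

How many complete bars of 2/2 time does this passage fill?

One bar of 2/2 = 16 sixteenth notes.
Each duration in sixteenth notes: whole rest = 16; dotted eighth rest = 3; dotted quarter rest = 6; quarter = 4; eighth note = 2; quarter note = 4; dotted eighth rest = 3; quarter tied to whole (quarter + whole) = 20.
Altogether 16 + 3 + 6 + 4 + 2 + 4 + 3 + 20 = 58.
58 ÷ 16 = 3 complete bars with 10 left over.

3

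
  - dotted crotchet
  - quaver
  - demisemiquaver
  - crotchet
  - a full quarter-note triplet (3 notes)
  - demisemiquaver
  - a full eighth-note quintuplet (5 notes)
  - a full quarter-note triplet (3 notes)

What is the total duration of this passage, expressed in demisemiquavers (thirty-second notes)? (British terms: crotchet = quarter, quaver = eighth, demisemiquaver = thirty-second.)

74

Convert each value to thirty-second notes: dotted crotchet = 12; quaver = 4; demisemiquaver = 1; crotchet = 8; a full quarter-note triplet (3 notes) (three triplet quarters span one half) = 16; demisemiquaver = 1; a full eighth-note quintuplet (5 notes) (five quintuplet eighths span one half) = 16; a full quarter-note triplet (3 notes) (three triplet quarters span one half) = 16.
Adding: 12 + 4 + 1 + 8 + 16 + 1 + 16 + 16 = 74 thirty-second notes.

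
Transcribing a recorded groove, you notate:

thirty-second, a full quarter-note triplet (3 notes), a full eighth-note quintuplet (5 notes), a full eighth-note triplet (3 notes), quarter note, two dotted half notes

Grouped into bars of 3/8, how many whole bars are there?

One bar of 3/8 = 12 thirty-second notes.
Express everything in thirty-second notes: thirty-second = 1; a full quarter-note triplet (3 notes) (three triplet quarters span one half) = 16; a full eighth-note quintuplet (5 notes) (five quintuplet eighths span one half) = 16; a full eighth-note triplet (3 notes) (three triplet eighths span one quarter) = 8; quarter note = 8; dotted half note = 24; dotted half note = 24.
Altogether 1 + 16 + 16 + 8 + 8 + 24 + 24 = 97.
97 ÷ 12 = 8 complete bars with 1 left over.

8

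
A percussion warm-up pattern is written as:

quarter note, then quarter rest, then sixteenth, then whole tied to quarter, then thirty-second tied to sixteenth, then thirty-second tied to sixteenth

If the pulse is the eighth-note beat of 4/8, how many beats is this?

One eighth-note beat = 4 thirty-second notes.
In thirty-second notes: quarter note = 8; quarter rest = 8; sixteenth = 2; whole tied to quarter (whole + quarter) = 40; thirty-second tied to sixteenth (thirty-second + sixteenth) = 3; thirty-second tied to sixteenth (thirty-second + sixteenth) = 3.
Altogether 8 + 8 + 2 + 40 + 3 + 3 = 64.
64 ÷ 4 = 16 beats.

16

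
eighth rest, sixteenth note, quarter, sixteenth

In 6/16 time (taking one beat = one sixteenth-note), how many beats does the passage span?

8

One sixteenth-note beat = 2 thirty-second notes.
Express everything in thirty-second notes: eighth rest = 4; sixteenth note = 2; quarter = 8; sixteenth = 2.
Total: 4 + 2 + 8 + 2 = 16.
16 ÷ 2 = 8 beats.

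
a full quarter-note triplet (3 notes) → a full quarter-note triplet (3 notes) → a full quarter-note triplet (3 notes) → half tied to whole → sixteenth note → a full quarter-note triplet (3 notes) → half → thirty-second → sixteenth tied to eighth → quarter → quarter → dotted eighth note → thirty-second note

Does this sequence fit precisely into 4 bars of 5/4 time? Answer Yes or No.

Yes

One bar of 5/4 = 40 thirty-second notes, so 4 bars = 160.
Working in thirty-second notes: a full quarter-note triplet (3 notes) (three triplet quarters span one half) = 16; a full quarter-note triplet (3 notes) (three triplet quarters span one half) = 16; a full quarter-note triplet (3 notes) (three triplet quarters span one half) = 16; half tied to whole (half + whole) = 48; sixteenth note = 2; a full quarter-note triplet (3 notes) (three triplet quarters span one half) = 16; half = 16; thirty-second = 1; sixteenth tied to eighth (sixteenth + eighth) = 6; quarter = 8; quarter = 8; dotted eighth note = 6; thirty-second note = 1.
Sum: 16 + 16 + 16 + 48 + 2 + 16 + 16 + 1 + 6 + 8 + 8 + 6 + 1 = 160.
160 equals 160, so the answer is Yes.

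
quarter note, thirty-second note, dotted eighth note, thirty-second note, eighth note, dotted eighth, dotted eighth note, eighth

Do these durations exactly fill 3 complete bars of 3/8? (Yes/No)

One bar of 3/8 = 12 thirty-second notes, so 3 bars = 36.
Express everything in thirty-second notes: quarter note = 8; thirty-second note = 1; dotted eighth note = 6; thirty-second note = 1; eighth note = 4; dotted eighth = 6; dotted eighth note = 6; eighth = 4.
Adding: 8 + 1 + 6 + 1 + 4 + 6 + 6 + 4 = 36.
36 equals 36, so the answer is Yes.

Yes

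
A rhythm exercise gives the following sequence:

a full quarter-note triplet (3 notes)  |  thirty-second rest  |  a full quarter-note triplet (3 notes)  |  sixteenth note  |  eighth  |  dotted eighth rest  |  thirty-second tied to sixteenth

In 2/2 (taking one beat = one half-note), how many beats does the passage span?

3

One half-note beat = 16 thirty-second notes.
Express everything in thirty-second notes: a full quarter-note triplet (3 notes) (three triplet quarters span one half) = 16; thirty-second rest = 1; a full quarter-note triplet (3 notes) (three triplet quarters span one half) = 16; sixteenth note = 2; eighth = 4; dotted eighth rest = 6; thirty-second tied to sixteenth (thirty-second + sixteenth) = 3.
Adding: 16 + 1 + 16 + 2 + 4 + 6 + 3 = 48.
48 ÷ 16 = 3 beats.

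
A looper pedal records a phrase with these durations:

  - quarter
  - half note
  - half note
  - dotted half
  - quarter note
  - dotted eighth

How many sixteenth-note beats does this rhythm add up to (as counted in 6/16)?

39

One sixteenth-note beat = 2 thirty-second notes.
Each duration in thirty-second notes: quarter = 8; half note = 16; half note = 16; dotted half = 24; quarter note = 8; dotted eighth = 6.
Adding: 8 + 16 + 16 + 24 + 8 + 6 = 78.
78 ÷ 2 = 39 beats.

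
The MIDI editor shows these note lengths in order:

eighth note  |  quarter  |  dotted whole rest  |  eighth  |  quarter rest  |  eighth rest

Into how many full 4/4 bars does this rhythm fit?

2

One bar of 4/4 = 8 eighth notes.
Express everything in eighth notes: eighth note = 1; quarter = 2; dotted whole rest = 12; eighth = 1; quarter rest = 2; eighth rest = 1.
Altogether 1 + 2 + 12 + 1 + 2 + 1 = 19.
19 ÷ 8 = 2 complete bars with 3 left over.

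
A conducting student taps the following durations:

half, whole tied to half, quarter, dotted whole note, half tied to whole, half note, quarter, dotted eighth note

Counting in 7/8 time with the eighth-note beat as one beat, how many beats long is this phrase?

49.5

One eighth-note beat = 2 sixteenth notes.
Working in sixteenth notes: half = 8; whole tied to half (whole + half) = 24; quarter = 4; dotted whole note = 24; half tied to whole (half + whole) = 24; half note = 8; quarter = 4; dotted eighth note = 3.
Adding: 8 + 24 + 4 + 24 + 24 + 8 + 4 + 3 = 99.
99 ÷ 2 = 49.5 beats.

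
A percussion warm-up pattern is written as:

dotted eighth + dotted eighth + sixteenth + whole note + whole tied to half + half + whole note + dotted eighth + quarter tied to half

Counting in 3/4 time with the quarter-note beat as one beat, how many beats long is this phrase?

One quarter-note beat = 4 sixteenth notes.
In sixteenth notes: dotted eighth = 3; dotted eighth = 3; sixteenth = 1; whole note = 16; whole tied to half (whole + half) = 24; half = 8; whole note = 16; dotted eighth = 3; quarter tied to half (quarter + half) = 12.
Sum: 3 + 3 + 1 + 16 + 24 + 8 + 16 + 3 + 12 = 86.
86 ÷ 4 = 21.5 beats.

21.5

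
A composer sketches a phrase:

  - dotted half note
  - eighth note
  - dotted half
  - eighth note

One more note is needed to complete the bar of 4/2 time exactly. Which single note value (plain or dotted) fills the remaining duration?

quarter note

The bar of 4/2 = 16 eighth notes.
Each duration in eighth notes: dotted half note = 6; eighth note = 1; dotted half = 6; eighth note = 1.
Total: 6 + 1 + 6 + 1 = 14.
Remaining: 16 − 14 = 2 eighth notes, which is a quarter note.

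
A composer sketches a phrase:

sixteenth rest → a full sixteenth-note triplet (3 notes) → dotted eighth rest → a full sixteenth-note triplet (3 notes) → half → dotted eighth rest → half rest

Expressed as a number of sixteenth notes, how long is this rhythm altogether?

In sixteenth notes: sixteenth rest = 1; a full sixteenth-note triplet (3 notes) (three triplet sixteenths span one eighth) = 2; dotted eighth rest = 3; a full sixteenth-note triplet (3 notes) (three triplet sixteenths span one eighth) = 2; half = 8; dotted eighth rest = 3; half rest = 8.
Adding: 1 + 2 + 3 + 2 + 8 + 3 + 8 = 27 sixteenth notes.

27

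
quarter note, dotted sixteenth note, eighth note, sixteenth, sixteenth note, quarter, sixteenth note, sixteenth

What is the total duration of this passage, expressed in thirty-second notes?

31

Express everything in thirty-second notes: quarter note = 8; dotted sixteenth note = 3; eighth note = 4; sixteenth = 2; sixteenth note = 2; quarter = 8; sixteenth note = 2; sixteenth = 2.
Sum: 8 + 3 + 4 + 2 + 2 + 8 + 2 + 2 = 31 thirty-second notes.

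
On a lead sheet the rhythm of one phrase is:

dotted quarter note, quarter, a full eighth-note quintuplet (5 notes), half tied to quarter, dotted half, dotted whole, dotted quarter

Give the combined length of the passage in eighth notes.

36

Express everything in eighth notes: dotted quarter note = 3; quarter = 2; a full eighth-note quintuplet (5 notes) (five quintuplet eighths span one half) = 4; half tied to quarter (half + quarter) = 6; dotted half = 6; dotted whole = 12; dotted quarter = 3.
Altogether 3 + 2 + 4 + 6 + 6 + 12 + 3 = 36 eighth notes.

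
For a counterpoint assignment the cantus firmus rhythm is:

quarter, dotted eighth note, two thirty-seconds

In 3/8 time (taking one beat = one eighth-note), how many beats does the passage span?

4

One eighth-note beat = 4 thirty-second notes.
Working in thirty-second notes: quarter = 8; dotted eighth note = 6; thirty-second = 1; thirty-second = 1.
Altogether 8 + 6 + 1 + 1 = 16.
16 ÷ 4 = 4 beats.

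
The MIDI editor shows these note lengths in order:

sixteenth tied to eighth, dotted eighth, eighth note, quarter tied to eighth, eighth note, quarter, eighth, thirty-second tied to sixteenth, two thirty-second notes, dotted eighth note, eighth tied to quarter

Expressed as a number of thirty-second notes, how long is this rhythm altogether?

67

Convert each value to thirty-second notes: sixteenth tied to eighth (sixteenth + eighth) = 6; dotted eighth = 6; eighth note = 4; quarter tied to eighth (quarter + eighth) = 12; eighth note = 4; quarter = 8; eighth = 4; thirty-second tied to sixteenth (thirty-second + sixteenth) = 3; thirty-second note = 1; thirty-second note = 1; dotted eighth note = 6; eighth tied to quarter (eighth + quarter) = 12.
Adding: 6 + 6 + 4 + 12 + 4 + 8 + 4 + 3 + 1 + 1 + 6 + 12 = 67 thirty-second notes.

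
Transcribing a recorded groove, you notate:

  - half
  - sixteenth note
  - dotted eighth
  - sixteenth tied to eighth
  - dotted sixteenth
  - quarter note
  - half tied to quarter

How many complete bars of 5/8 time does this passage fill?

One bar of 5/8 = 20 thirty-second notes.
Express everything in thirty-second notes: half = 16; sixteenth note = 2; dotted eighth = 6; sixteenth tied to eighth (sixteenth + eighth) = 6; dotted sixteenth = 3; quarter note = 8; half tied to quarter (half + quarter) = 24.
Adding: 16 + 2 + 6 + 6 + 3 + 8 + 24 = 65.
65 ÷ 20 = 3 complete bars with 5 left over.

3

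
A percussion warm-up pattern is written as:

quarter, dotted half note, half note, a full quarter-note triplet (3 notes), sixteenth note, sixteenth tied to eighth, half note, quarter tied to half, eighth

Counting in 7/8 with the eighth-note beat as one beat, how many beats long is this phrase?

29

One eighth-note beat = 2 sixteenth notes.
Working in sixteenth notes: quarter = 4; dotted half note = 12; half note = 8; a full quarter-note triplet (3 notes) (three triplet quarters span one half) = 8; sixteenth note = 1; sixteenth tied to eighth (sixteenth + eighth) = 3; half note = 8; quarter tied to half (quarter + half) = 12; eighth = 2.
Total: 4 + 12 + 8 + 8 + 1 + 3 + 8 + 12 + 2 = 58.
58 ÷ 2 = 29 beats.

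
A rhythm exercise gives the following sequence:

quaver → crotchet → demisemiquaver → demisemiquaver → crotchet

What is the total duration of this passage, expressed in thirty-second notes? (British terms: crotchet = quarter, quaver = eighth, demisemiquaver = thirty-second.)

In thirty-second notes: quaver = 4; crotchet = 8; demisemiquaver = 1; demisemiquaver = 1; crotchet = 8.
Adding: 4 + 8 + 1 + 1 + 8 = 22 thirty-second notes.

22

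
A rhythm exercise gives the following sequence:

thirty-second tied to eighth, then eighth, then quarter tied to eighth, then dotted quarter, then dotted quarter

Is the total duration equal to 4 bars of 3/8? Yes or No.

One bar of 3/8 = 12 thirty-second notes, so 4 bars = 48.
Express everything in thirty-second notes: thirty-second tied to eighth (thirty-second + eighth) = 5; eighth = 4; quarter tied to eighth (quarter + eighth) = 12; dotted quarter = 12; dotted quarter = 12.
Altogether 5 + 4 + 12 + 12 + 12 = 45.
45 falls short of 48, so the answer is No.

No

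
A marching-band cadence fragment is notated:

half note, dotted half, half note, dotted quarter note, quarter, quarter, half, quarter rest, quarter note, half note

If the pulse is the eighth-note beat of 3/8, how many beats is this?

33

One eighth-note beat = 2 sixteenth notes.
Each duration in sixteenth notes: half note = 8; dotted half = 12; half note = 8; dotted quarter note = 6; quarter = 4; quarter = 4; half = 8; quarter rest = 4; quarter note = 4; half note = 8.
Total: 8 + 12 + 8 + 6 + 4 + 4 + 8 + 4 + 4 + 8 = 66.
66 ÷ 2 = 33 beats.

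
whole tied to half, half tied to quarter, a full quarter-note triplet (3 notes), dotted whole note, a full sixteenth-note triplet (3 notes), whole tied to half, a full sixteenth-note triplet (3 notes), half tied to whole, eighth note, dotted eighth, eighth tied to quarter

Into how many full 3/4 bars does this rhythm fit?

One bar of 3/4 = 12 sixteenth notes.
In sixteenth notes: whole tied to half (whole + half) = 24; half tied to quarter (half + quarter) = 12; a full quarter-note triplet (3 notes) (three triplet quarters span one half) = 8; dotted whole note = 24; a full sixteenth-note triplet (3 notes) (three triplet sixteenths span one eighth) = 2; whole tied to half (whole + half) = 24; a full sixteenth-note triplet (3 notes) (three triplet sixteenths span one eighth) = 2; half tied to whole (half + whole) = 24; eighth note = 2; dotted eighth = 3; eighth tied to quarter (eighth + quarter) = 6.
Adding: 24 + 12 + 8 + 24 + 2 + 24 + 2 + 24 + 2 + 3 + 6 = 131.
131 ÷ 12 = 10 complete bars with 11 left over.

10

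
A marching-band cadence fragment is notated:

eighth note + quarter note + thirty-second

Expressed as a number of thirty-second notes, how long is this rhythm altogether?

Each duration in thirty-second notes: eighth note = 4; quarter note = 8; thirty-second = 1.
Adding: 4 + 8 + 1 = 13 thirty-second notes.

13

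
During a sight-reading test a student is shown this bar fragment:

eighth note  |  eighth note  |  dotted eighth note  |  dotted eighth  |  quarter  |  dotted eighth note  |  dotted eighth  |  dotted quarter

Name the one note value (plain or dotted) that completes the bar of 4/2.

dotted quarter note

The bar of 4/2 = 32 sixteenth notes.
Working in sixteenth notes: eighth note = 2; eighth note = 2; dotted eighth note = 3; dotted eighth = 3; quarter = 4; dotted eighth note = 3; dotted eighth = 3; dotted quarter = 6.
Adding: 2 + 2 + 3 + 3 + 4 + 3 + 3 + 6 = 26.
Remaining: 32 − 26 = 6 sixteenth notes, which is a dotted quarter note.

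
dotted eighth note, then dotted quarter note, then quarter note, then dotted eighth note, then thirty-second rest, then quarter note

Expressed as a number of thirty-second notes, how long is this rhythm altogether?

Working in thirty-second notes: dotted eighth note = 6; dotted quarter note = 12; quarter note = 8; dotted eighth note = 6; thirty-second rest = 1; quarter note = 8.
Altogether 6 + 12 + 8 + 6 + 1 + 8 = 41 thirty-second notes.

41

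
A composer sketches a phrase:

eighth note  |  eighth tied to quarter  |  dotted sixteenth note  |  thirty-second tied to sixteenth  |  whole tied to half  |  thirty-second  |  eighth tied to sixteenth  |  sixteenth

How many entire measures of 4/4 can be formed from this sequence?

One bar of 4/4 = 32 thirty-second notes.
Convert each value to thirty-second notes: eighth note = 4; eighth tied to quarter (eighth + quarter) = 12; dotted sixteenth note = 3; thirty-second tied to sixteenth (thirty-second + sixteenth) = 3; whole tied to half (whole + half) = 48; thirty-second = 1; eighth tied to sixteenth (eighth + sixteenth) = 6; sixteenth = 2.
Sum: 4 + 12 + 3 + 3 + 48 + 1 + 6 + 2 = 79.
79 ÷ 32 = 2 complete bars with 15 left over.

2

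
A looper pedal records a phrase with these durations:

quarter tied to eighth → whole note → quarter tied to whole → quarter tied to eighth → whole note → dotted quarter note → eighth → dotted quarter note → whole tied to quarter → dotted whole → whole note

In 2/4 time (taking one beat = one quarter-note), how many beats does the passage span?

34.5

One quarter-note beat = 2 eighth notes.
Convert each value to eighth notes: quarter tied to eighth (quarter + eighth) = 3; whole note = 8; quarter tied to whole (quarter + whole) = 10; quarter tied to eighth (quarter + eighth) = 3; whole note = 8; dotted quarter note = 3; eighth = 1; dotted quarter note = 3; whole tied to quarter (whole + quarter) = 10; dotted whole = 12; whole note = 8.
Altogether 3 + 8 + 10 + 3 + 8 + 3 + 1 + 3 + 10 + 12 + 8 = 69.
69 ÷ 2 = 34.5 beats.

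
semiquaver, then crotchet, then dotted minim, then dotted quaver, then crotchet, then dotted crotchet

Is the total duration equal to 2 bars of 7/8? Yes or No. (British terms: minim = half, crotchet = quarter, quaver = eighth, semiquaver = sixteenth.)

One bar of 7/8 = 14 sixteenth notes, so 2 bars = 28.
Each duration in sixteenth notes: semiquaver = 1; crotchet = 4; dotted minim = 12; dotted quaver = 3; crotchet = 4; dotted crotchet = 6.
Sum: 1 + 4 + 12 + 3 + 4 + 6 = 30.
30 exceeds 28, so the answer is No.

No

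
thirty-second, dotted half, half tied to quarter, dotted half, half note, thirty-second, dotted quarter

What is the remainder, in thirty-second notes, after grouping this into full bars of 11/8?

One bar of 11/8 = 44 thirty-second notes.
Convert each value to thirty-second notes: thirty-second = 1; dotted half = 24; half tied to quarter (half + quarter) = 24; dotted half = 24; half note = 16; thirty-second = 1; dotted quarter = 12.
Total: 1 + 24 + 24 + 24 + 16 + 1 + 12 = 102.
102 ÷ 44 = 2 complete bars with 14 thirty-second notes remaining.

14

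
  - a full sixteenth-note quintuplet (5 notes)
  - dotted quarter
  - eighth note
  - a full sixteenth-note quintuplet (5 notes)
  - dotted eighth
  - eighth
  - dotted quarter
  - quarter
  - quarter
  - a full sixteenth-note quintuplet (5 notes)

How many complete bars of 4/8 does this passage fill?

One bar of 4/8 = 8 sixteenth notes.
Working in sixteenth notes: a full sixteenth-note quintuplet (5 notes) (five quintuplet sixteenths span one quarter) = 4; dotted quarter = 6; eighth note = 2; a full sixteenth-note quintuplet (5 notes) (five quintuplet sixteenths span one quarter) = 4; dotted eighth = 3; eighth = 2; dotted quarter = 6; quarter = 4; quarter = 4; a full sixteenth-note quintuplet (5 notes) (five quintuplet sixteenths span one quarter) = 4.
Adding: 4 + 6 + 2 + 4 + 3 + 2 + 6 + 4 + 4 + 4 = 39.
39 ÷ 8 = 4 complete bars with 7 left over.

4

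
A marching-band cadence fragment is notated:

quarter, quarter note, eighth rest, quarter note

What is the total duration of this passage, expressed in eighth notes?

Convert each value to eighth notes: quarter = 2; quarter note = 2; eighth rest = 1; quarter note = 2.
Altogether 2 + 2 + 1 + 2 = 7 eighth notes.

7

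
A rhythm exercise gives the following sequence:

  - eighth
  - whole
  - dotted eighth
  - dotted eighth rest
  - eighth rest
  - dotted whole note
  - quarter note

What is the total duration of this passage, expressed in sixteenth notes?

In sixteenth notes: eighth = 2; whole = 16; dotted eighth = 3; dotted eighth rest = 3; eighth rest = 2; dotted whole note = 24; quarter note = 4.
Altogether 2 + 16 + 3 + 3 + 2 + 24 + 4 = 54 sixteenth notes.

54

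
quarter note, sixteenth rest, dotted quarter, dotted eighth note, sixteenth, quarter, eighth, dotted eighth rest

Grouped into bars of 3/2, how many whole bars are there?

One bar of 3/2 = 24 sixteenth notes.
Each duration in sixteenth notes: quarter note = 4; sixteenth rest = 1; dotted quarter = 6; dotted eighth note = 3; sixteenth = 1; quarter = 4; eighth = 2; dotted eighth rest = 3.
Altogether 4 + 1 + 6 + 3 + 1 + 4 + 2 + 3 = 24.
24 ÷ 24 = 1 complete bar with 0 left over.

1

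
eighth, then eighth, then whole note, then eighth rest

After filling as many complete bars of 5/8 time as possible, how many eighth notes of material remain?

One bar of 5/8 = 5 eighth notes.
Working in eighth notes: eighth = 1; eighth = 1; whole note = 8; eighth rest = 1.
Total: 1 + 1 + 8 + 1 = 11.
11 ÷ 5 = 2 complete bars with 1 eighth note remaining.

1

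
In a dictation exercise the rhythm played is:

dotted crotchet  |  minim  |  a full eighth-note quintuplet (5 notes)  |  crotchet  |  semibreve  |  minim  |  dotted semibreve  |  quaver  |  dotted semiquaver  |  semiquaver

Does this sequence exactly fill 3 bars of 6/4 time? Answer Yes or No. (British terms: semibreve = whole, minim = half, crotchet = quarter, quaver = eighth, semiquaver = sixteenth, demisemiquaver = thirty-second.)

One bar of 6/4 = 48 thirty-second notes, so 3 bars = 144.
Express everything in thirty-second notes: dotted crotchet = 12; minim = 16; a full eighth-note quintuplet (5 notes) (five quintuplet eighths span one half) = 16; crotchet = 8; semibreve = 32; minim = 16; dotted semibreve = 48; quaver = 4; dotted semiquaver = 3; semiquaver = 2.
Total: 12 + 16 + 16 + 8 + 32 + 16 + 48 + 4 + 3 + 2 = 157.
157 exceeds 144, so the answer is No.

No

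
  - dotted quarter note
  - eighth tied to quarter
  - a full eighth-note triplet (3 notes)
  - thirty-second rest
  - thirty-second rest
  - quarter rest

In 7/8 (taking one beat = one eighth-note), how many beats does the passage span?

One eighth-note beat = 4 thirty-second notes.
Each duration in thirty-second notes: dotted quarter note = 12; eighth tied to quarter (eighth + quarter) = 12; a full eighth-note triplet (3 notes) (three triplet eighths span one quarter) = 8; thirty-second rest = 1; thirty-second rest = 1; quarter rest = 8.
Total: 12 + 12 + 8 + 1 + 1 + 8 = 42.
42 ÷ 4 = 10.5 beats.

10.5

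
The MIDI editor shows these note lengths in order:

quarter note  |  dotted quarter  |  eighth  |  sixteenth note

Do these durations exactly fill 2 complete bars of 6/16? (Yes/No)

One bar of 6/16 = 6 sixteenth notes, so 2 bars = 12.
In sixteenth notes: quarter note = 4; dotted quarter = 6; eighth = 2; sixteenth note = 1.
Sum: 4 + 6 + 2 + 1 = 13.
13 exceeds 12, so the answer is No.

No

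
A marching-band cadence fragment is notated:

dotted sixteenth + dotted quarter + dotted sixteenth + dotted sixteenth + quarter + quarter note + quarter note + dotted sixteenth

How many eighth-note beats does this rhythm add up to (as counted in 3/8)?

12

One eighth-note beat = 4 thirty-second notes.
Express everything in thirty-second notes: dotted sixteenth = 3; dotted quarter = 12; dotted sixteenth = 3; dotted sixteenth = 3; quarter = 8; quarter note = 8; quarter note = 8; dotted sixteenth = 3.
Sum: 3 + 12 + 3 + 3 + 8 + 8 + 8 + 3 = 48.
48 ÷ 4 = 12 beats.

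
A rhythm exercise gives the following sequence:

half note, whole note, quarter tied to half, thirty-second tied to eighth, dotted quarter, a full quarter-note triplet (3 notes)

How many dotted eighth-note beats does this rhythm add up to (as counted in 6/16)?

17.5

One dotted eighth-note beat = 6 thirty-second notes.
Express everything in thirty-second notes: half note = 16; whole note = 32; quarter tied to half (quarter + half) = 24; thirty-second tied to eighth (thirty-second + eighth) = 5; dotted quarter = 12; a full quarter-note triplet (3 notes) (three triplet quarters span one half) = 16.
Sum: 16 + 32 + 24 + 5 + 12 + 16 = 105.
105 ÷ 6 = 17.5 beats.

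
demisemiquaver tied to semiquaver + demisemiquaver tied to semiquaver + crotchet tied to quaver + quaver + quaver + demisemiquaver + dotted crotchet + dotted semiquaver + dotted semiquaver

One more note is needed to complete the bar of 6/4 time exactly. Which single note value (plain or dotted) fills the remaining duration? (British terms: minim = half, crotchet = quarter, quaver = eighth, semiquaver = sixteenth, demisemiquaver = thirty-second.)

dotted sixteenth note

The bar of 6/4 = 48 thirty-second notes.
In thirty-second notes: demisemiquaver tied to semiquaver (demisemiquaver + semiquaver) = 3; demisemiquaver tied to semiquaver (demisemiquaver + semiquaver) = 3; crotchet tied to quaver (crotchet + quaver) = 12; quaver = 4; quaver = 4; demisemiquaver = 1; dotted crotchet = 12; dotted semiquaver = 3; dotted semiquaver = 3.
Total: 3 + 3 + 12 + 4 + 4 + 1 + 12 + 3 + 3 = 45.
Remaining: 48 − 45 = 3 thirty-second notes, which is a dotted sixteenth note.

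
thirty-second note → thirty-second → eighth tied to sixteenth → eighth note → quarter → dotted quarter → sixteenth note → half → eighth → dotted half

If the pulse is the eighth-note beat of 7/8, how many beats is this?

19.5

One eighth-note beat = 4 thirty-second notes.
Express everything in thirty-second notes: thirty-second note = 1; thirty-second = 1; eighth tied to sixteenth (eighth + sixteenth) = 6; eighth note = 4; quarter = 8; dotted quarter = 12; sixteenth note = 2; half = 16; eighth = 4; dotted half = 24.
Total: 1 + 1 + 6 + 4 + 8 + 12 + 2 + 16 + 4 + 24 = 78.
78 ÷ 4 = 19.5 beats.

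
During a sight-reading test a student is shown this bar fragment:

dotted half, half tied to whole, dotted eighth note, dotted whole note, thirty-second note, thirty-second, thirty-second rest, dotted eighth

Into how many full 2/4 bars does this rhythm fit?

8

One bar of 2/4 = 16 thirty-second notes.
In thirty-second notes: dotted half = 24; half tied to whole (half + whole) = 48; dotted eighth note = 6; dotted whole note = 48; thirty-second note = 1; thirty-second = 1; thirty-second rest = 1; dotted eighth = 6.
Sum: 24 + 48 + 6 + 48 + 1 + 1 + 1 + 6 = 135.
135 ÷ 16 = 8 complete bars with 7 left over.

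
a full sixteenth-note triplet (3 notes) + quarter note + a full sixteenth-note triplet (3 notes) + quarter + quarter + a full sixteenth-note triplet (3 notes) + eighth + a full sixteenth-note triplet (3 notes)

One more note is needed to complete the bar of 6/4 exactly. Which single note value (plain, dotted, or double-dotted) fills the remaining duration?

The bar of 6/4 = 12 eighth notes.
Working in eighth notes: a full sixteenth-note triplet (3 notes) (three triplet sixteenths span one eighth) = 1; quarter note = 2; a full sixteenth-note triplet (3 notes) (three triplet sixteenths span one eighth) = 1; quarter = 2; quarter = 2; a full sixteenth-note triplet (3 notes) (three triplet sixteenths span one eighth) = 1; eighth = 1; a full sixteenth-note triplet (3 notes) (three triplet sixteenths span one eighth) = 1.
Total: 1 + 2 + 1 + 2 + 2 + 1 + 1 + 1 = 11.
Remaining: 12 − 11 = 1 eighth note, which is a eighth note.

eighth note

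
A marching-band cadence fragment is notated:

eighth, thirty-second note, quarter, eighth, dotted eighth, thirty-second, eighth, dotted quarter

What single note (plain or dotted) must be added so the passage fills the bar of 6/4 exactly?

The bar of 6/4 = 48 thirty-second notes.
Express everything in thirty-second notes: eighth = 4; thirty-second note = 1; quarter = 8; eighth = 4; dotted eighth = 6; thirty-second = 1; eighth = 4; dotted quarter = 12.
Sum: 4 + 1 + 8 + 4 + 6 + 1 + 4 + 12 = 40.
Remaining: 48 − 40 = 8 thirty-second notes, which is a quarter note.

quarter note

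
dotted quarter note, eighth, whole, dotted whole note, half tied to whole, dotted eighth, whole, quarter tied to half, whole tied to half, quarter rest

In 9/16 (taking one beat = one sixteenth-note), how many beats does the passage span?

131

One sixteenth-note beat = 2 thirty-second notes.
In thirty-second notes: dotted quarter note = 12; eighth = 4; whole = 32; dotted whole note = 48; half tied to whole (half + whole) = 48; dotted eighth = 6; whole = 32; quarter tied to half (quarter + half) = 24; whole tied to half (whole + half) = 48; quarter rest = 8.
Sum: 12 + 4 + 32 + 48 + 48 + 6 + 32 + 24 + 48 + 8 = 262.
262 ÷ 2 = 131 beats.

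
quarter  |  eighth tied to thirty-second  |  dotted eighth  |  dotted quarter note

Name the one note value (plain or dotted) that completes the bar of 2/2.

thirty-second note

The bar of 2/2 = 32 thirty-second notes.
Working in thirty-second notes: quarter = 8; eighth tied to thirty-second (eighth + thirty-second) = 5; dotted eighth = 6; dotted quarter note = 12.
Adding: 8 + 5 + 6 + 12 = 31.
Remaining: 32 − 31 = 1 thirty-second note, which is a thirty-second note.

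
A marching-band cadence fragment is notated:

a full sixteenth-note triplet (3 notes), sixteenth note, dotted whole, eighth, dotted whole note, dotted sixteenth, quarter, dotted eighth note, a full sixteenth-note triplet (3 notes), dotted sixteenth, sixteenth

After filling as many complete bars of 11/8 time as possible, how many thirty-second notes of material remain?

0

One bar of 11/8 = 44 thirty-second notes.
Express everything in thirty-second notes: a full sixteenth-note triplet (3 notes) (three triplet sixteenths span one eighth) = 4; sixteenth note = 2; dotted whole = 48; eighth = 4; dotted whole note = 48; dotted sixteenth = 3; quarter = 8; dotted eighth note = 6; a full sixteenth-note triplet (3 notes) (three triplet sixteenths span one eighth) = 4; dotted sixteenth = 3; sixteenth = 2.
Total: 4 + 2 + 48 + 4 + 48 + 3 + 8 + 6 + 4 + 3 + 2 = 132.
132 ÷ 44 = 3 complete bars with 0 thirty-second notes remaining.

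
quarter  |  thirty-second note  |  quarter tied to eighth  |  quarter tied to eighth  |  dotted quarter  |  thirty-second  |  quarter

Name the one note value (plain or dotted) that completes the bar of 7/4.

sixteenth note

The bar of 7/4 = 56 thirty-second notes.
Working in thirty-second notes: quarter = 8; thirty-second note = 1; quarter tied to eighth (quarter + eighth) = 12; quarter tied to eighth (quarter + eighth) = 12; dotted quarter = 12; thirty-second = 1; quarter = 8.
Altogether 8 + 1 + 12 + 12 + 12 + 1 + 8 = 54.
Remaining: 56 − 54 = 2 thirty-second notes, which is a sixteenth note.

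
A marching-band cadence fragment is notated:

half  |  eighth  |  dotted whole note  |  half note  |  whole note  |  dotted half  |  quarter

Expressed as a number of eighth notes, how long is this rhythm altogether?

Working in eighth notes: half = 4; eighth = 1; dotted whole note = 12; half note = 4; whole note = 8; dotted half = 6; quarter = 2.
Total: 4 + 1 + 12 + 4 + 8 + 6 + 2 = 37 eighth notes.

37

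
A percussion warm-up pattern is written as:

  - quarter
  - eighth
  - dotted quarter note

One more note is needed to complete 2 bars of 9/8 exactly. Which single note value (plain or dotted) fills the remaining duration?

2 bars of 9/8 = 18 eighth notes.
Convert each value to eighth notes: quarter = 2; eighth = 1; dotted quarter note = 3.
Total: 2 + 1 + 3 = 6.
Remaining: 18 − 6 = 12 eighth notes, which is a dotted whole note.

dotted whole note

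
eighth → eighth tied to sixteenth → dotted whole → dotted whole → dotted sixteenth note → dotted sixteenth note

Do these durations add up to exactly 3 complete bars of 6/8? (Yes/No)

One bar of 6/8 = 24 thirty-second notes, so 3 bars = 72.
Express everything in thirty-second notes: eighth = 4; eighth tied to sixteenth (eighth + sixteenth) = 6; dotted whole = 48; dotted whole = 48; dotted sixteenth note = 3; dotted sixteenth note = 3.
Adding: 4 + 6 + 48 + 48 + 3 + 3 = 112.
112 exceeds 72, so the answer is No.

No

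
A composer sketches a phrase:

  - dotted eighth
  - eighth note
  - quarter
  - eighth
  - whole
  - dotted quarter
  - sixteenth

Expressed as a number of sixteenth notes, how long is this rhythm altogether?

34

Each duration in sixteenth notes: dotted eighth = 3; eighth note = 2; quarter = 4; eighth = 2; whole = 16; dotted quarter = 6; sixteenth = 1.
Total: 3 + 2 + 4 + 2 + 16 + 6 + 1 = 34 sixteenth notes.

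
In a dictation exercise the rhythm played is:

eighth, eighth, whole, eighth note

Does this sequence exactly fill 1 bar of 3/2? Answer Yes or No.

No

One bar of 3/2 = 12 eighth notes.
Working in eighth notes: eighth = 1; eighth = 1; whole = 8; eighth note = 1.
Sum: 1 + 1 + 8 + 1 = 11.
11 falls short of 12, so the answer is No.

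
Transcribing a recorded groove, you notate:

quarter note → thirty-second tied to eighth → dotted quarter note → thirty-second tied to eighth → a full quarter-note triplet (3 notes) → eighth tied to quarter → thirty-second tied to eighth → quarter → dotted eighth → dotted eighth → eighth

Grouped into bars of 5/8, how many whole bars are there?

One bar of 5/8 = 20 thirty-second notes.
Working in thirty-second notes: quarter note = 8; thirty-second tied to eighth (thirty-second + eighth) = 5; dotted quarter note = 12; thirty-second tied to eighth (thirty-second + eighth) = 5; a full quarter-note triplet (3 notes) (three triplet quarters span one half) = 16; eighth tied to quarter (eighth + quarter) = 12; thirty-second tied to eighth (thirty-second + eighth) = 5; quarter = 8; dotted eighth = 6; dotted eighth = 6; eighth = 4.
Total: 8 + 5 + 12 + 5 + 16 + 12 + 5 + 8 + 6 + 6 + 4 = 87.
87 ÷ 20 = 4 complete bars with 7 left over.

4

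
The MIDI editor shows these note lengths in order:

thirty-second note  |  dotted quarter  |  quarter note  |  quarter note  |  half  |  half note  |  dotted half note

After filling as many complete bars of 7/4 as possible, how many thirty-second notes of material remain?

29

One bar of 7/4 = 56 thirty-second notes.
Express everything in thirty-second notes: thirty-second note = 1; dotted quarter = 12; quarter note = 8; quarter note = 8; half = 16; half note = 16; dotted half note = 24.
Adding: 1 + 12 + 8 + 8 + 16 + 16 + 24 = 85.
85 ÷ 56 = 1 complete bar with 29 thirty-second notes remaining.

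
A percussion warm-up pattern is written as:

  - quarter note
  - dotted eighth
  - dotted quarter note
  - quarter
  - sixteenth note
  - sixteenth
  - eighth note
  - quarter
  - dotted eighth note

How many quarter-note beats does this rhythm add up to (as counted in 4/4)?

One quarter-note beat = 4 sixteenth notes.
Express everything in sixteenth notes: quarter note = 4; dotted eighth = 3; dotted quarter note = 6; quarter = 4; sixteenth note = 1; sixteenth = 1; eighth note = 2; quarter = 4; dotted eighth note = 3.
Sum: 4 + 3 + 6 + 4 + 1 + 1 + 2 + 4 + 3 = 28.
28 ÷ 4 = 7 beats.

7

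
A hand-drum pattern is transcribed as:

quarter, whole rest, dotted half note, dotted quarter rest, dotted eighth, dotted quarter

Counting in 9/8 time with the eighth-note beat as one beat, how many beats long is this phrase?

One eighth-note beat = 2 sixteenth notes.
Each duration in sixteenth notes: quarter = 4; whole rest = 16; dotted half note = 12; dotted quarter rest = 6; dotted eighth = 3; dotted quarter = 6.
Adding: 4 + 16 + 12 + 6 + 3 + 6 = 47.
47 ÷ 2 = 23.5 beats.

23.5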